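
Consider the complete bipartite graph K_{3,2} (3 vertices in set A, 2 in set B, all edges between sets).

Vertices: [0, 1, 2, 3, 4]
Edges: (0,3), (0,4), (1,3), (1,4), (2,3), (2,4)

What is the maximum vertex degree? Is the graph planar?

Set-A vertices have degree 2; set-B vertices have degree 3. Maximum degree = max(3,2) = 3.
min(3,2) <= 2, so K_{3,2} avoids a K_{3,3} subdivision and is planar.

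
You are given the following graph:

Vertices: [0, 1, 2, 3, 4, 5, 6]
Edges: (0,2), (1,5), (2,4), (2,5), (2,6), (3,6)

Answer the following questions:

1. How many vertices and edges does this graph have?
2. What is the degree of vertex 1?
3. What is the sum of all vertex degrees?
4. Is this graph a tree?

Count: 7 vertices, 6 edges.
Vertex 1 has neighbors [5], degree = 1.
Handshaking lemma: 2 * 6 = 12.
A graph is a tree iff it is connected and has exactly n-1 edges. This graph is connected (all 7 vertices in one component) and has 7-1 = 6 edges. It is a tree.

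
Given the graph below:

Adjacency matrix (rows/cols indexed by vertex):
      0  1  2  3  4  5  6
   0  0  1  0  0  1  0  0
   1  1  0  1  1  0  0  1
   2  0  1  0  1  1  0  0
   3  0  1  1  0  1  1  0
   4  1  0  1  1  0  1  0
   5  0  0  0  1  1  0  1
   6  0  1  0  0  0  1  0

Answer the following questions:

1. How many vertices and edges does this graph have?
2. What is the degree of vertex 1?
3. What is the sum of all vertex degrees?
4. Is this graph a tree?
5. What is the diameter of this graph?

Count: 7 vertices, 11 edges.
Vertex 1 has neighbors [0, 2, 3, 6], degree = 4.
Handshaking lemma: 2 * 11 = 22.
A tree on 7 vertices has 6 edges. This graph has 11 edges (5 extra). Not a tree.
Diameter (longest shortest path) = 2.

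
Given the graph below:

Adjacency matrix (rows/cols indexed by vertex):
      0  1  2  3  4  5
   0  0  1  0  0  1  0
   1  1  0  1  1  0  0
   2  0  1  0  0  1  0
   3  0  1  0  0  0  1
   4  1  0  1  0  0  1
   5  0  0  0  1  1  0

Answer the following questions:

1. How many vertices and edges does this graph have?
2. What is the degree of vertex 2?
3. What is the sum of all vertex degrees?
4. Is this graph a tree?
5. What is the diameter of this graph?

Count: 6 vertices, 7 edges.
Vertex 2 has neighbors [1, 4], degree = 2.
Handshaking lemma: 2 * 7 = 14.
A tree on 6 vertices has 5 edges. This graph has 7 edges (2 extra). Not a tree.
Diameter (longest shortest path) = 2.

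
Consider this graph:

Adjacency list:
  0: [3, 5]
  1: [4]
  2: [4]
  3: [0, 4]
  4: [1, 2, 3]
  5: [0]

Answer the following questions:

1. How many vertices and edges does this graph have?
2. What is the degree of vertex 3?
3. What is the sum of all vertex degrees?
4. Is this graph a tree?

Count: 6 vertices, 5 edges.
Vertex 3 has neighbors [0, 4], degree = 2.
Handshaking lemma: 2 * 5 = 10.
A graph is a tree iff it is connected and has exactly n-1 edges. This graph is connected (all 6 vertices in one component) and has 6-1 = 5 edges. It is a tree.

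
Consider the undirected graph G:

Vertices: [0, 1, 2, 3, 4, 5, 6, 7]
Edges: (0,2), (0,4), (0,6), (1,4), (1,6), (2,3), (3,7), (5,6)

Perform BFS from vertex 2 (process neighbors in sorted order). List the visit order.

BFS from vertex 2 (neighbors processed in ascending order):
Visit order: 2, 0, 3, 4, 6, 7, 1, 5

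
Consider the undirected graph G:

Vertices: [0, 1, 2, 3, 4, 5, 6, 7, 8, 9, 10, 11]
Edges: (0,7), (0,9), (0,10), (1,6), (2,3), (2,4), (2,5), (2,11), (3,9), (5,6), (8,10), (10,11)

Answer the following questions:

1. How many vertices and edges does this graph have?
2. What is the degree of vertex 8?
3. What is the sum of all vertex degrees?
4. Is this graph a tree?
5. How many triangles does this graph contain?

Count: 12 vertices, 12 edges.
Vertex 8 has neighbors [10], degree = 1.
Handshaking lemma: 2 * 12 = 24.
A tree on 12 vertices has 11 edges. This graph has 12 edges (1 extra). Not a tree.
Number of triangles = 0.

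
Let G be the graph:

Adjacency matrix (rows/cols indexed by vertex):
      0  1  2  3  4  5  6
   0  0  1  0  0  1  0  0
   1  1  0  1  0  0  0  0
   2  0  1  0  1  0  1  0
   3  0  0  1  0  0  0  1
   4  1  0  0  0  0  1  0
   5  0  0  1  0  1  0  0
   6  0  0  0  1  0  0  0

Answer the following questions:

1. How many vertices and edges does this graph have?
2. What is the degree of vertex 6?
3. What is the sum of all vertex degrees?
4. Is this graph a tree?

Count: 7 vertices, 7 edges.
Vertex 6 has neighbors [3], degree = 1.
Handshaking lemma: 2 * 7 = 14.
A tree on 7 vertices has 6 edges. This graph has 7 edges (1 extra). Not a tree.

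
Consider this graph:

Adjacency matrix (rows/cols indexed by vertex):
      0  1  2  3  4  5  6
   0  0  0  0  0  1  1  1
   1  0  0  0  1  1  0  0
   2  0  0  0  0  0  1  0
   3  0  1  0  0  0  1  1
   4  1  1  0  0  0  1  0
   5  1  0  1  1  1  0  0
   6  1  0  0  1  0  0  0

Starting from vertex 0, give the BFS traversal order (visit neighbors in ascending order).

BFS from vertex 0 (neighbors processed in ascending order):
Visit order: 0, 4, 5, 6, 1, 2, 3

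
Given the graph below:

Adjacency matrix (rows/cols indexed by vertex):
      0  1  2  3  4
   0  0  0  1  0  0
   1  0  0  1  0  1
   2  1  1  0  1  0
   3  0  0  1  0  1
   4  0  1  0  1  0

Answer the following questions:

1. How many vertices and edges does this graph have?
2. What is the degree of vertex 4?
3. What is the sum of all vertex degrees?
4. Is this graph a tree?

Count: 5 vertices, 5 edges.
Vertex 4 has neighbors [1, 3], degree = 2.
Handshaking lemma: 2 * 5 = 10.
A tree on 5 vertices has 4 edges. This graph has 5 edges (1 extra). Not a tree.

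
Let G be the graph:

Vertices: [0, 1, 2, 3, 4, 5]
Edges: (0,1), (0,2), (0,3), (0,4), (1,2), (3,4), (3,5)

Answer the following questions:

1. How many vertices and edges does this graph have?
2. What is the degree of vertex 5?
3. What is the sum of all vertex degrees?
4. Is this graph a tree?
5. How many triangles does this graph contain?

Count: 6 vertices, 7 edges.
Vertex 5 has neighbors [3], degree = 1.
Handshaking lemma: 2 * 7 = 14.
A tree on 6 vertices has 5 edges. This graph has 7 edges (2 extra). Not a tree.
Number of triangles = 2.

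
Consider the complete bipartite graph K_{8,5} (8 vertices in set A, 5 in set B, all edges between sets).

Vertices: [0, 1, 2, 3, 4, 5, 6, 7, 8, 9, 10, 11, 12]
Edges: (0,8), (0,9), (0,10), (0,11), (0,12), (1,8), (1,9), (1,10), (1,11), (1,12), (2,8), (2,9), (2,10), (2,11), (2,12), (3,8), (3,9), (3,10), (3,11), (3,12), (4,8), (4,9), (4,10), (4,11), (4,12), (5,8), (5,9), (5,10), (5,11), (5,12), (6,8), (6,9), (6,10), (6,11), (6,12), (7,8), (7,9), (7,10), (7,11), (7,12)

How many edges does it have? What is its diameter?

K_{8,5} has 8 * 5 = 40 edges.
Any vertex reaches any opposite-side vertex in 1 step; same-side vertices reach in 2 steps via any opposite-side vertex.
Diameter = 2.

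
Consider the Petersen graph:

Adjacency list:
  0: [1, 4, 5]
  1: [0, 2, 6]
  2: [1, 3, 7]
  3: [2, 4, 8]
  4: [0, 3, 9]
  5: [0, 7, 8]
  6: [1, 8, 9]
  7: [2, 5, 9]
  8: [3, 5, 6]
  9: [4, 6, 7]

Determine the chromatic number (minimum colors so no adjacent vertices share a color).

The Petersen graph contains odd cycles (e.g. the outer 5-cycle), so chi >= 3.
A proper 3-coloring exists (it is a well-known 3-chromatic graph).
Chromatic number = 3.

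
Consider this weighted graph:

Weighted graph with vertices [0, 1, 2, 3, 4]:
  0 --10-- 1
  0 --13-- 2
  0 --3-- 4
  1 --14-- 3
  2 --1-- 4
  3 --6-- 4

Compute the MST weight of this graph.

Applying Kruskal's algorithm (sort edges by weight, add if no cycle):
  Add (2,4) w=1
  Add (0,4) w=3
  Add (3,4) w=6
  Add (0,1) w=10
  Skip (0,2) w=13 (creates cycle)
  Skip (1,3) w=14 (creates cycle)
MST weight = 20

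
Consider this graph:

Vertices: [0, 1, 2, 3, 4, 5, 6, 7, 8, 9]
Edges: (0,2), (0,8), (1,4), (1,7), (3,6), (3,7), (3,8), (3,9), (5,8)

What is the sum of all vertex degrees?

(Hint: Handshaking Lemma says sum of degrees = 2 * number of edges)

Count edges: 9 edges.
By Handshaking Lemma: sum of degrees = 2 * 9 = 18.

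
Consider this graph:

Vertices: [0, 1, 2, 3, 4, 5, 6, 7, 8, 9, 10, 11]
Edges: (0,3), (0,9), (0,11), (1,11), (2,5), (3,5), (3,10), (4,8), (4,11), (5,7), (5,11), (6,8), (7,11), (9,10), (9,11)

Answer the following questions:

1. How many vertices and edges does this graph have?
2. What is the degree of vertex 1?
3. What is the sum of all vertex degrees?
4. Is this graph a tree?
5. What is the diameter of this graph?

Count: 12 vertices, 15 edges.
Vertex 1 has neighbors [11], degree = 1.
Handshaking lemma: 2 * 15 = 30.
A tree on 12 vertices has 11 edges. This graph has 15 edges (4 extra). Not a tree.
Diameter (longest shortest path) = 5.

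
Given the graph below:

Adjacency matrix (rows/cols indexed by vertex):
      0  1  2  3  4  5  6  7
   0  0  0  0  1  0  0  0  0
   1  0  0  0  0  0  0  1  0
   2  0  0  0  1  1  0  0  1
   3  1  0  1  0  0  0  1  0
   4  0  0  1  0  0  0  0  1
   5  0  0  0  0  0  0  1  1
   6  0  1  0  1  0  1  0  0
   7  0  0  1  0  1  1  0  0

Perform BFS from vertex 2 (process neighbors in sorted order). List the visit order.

BFS from vertex 2 (neighbors processed in ascending order):
Visit order: 2, 3, 4, 7, 0, 6, 5, 1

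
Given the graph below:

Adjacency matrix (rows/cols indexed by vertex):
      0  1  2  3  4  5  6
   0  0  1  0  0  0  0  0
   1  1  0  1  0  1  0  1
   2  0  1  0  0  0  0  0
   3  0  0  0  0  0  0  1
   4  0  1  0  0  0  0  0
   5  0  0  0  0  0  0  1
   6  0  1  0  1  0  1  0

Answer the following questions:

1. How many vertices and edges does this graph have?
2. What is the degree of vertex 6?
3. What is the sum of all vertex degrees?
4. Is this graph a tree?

Count: 7 vertices, 6 edges.
Vertex 6 has neighbors [1, 3, 5], degree = 3.
Handshaking lemma: 2 * 6 = 12.
A graph is a tree iff it is connected and has exactly n-1 edges. This graph is connected (all 7 vertices in one component) and has 7-1 = 6 edges. It is a tree.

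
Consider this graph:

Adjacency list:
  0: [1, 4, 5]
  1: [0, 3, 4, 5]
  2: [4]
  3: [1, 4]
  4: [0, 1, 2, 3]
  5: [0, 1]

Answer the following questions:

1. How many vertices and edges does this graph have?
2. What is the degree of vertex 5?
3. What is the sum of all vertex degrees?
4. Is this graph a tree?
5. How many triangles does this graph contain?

Count: 6 vertices, 8 edges.
Vertex 5 has neighbors [0, 1], degree = 2.
Handshaking lemma: 2 * 8 = 16.
A tree on 6 vertices has 5 edges. This graph has 8 edges (3 extra). Not a tree.
Number of triangles = 3.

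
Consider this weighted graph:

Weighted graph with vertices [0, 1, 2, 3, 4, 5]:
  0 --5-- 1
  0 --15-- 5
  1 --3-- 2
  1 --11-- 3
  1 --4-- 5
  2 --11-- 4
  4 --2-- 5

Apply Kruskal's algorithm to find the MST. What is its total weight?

Applying Kruskal's algorithm (sort edges by weight, add if no cycle):
  Add (4,5) w=2
  Add (1,2) w=3
  Add (1,5) w=4
  Add (0,1) w=5
  Add (1,3) w=11
  Skip (2,4) w=11 (creates cycle)
  Skip (0,5) w=15 (creates cycle)
MST weight = 25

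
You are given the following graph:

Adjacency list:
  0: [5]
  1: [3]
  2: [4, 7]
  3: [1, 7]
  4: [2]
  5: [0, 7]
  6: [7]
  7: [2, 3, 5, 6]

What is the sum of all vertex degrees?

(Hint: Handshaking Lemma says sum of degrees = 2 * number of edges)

Count edges: 7 edges.
By Handshaking Lemma: sum of degrees = 2 * 7 = 14.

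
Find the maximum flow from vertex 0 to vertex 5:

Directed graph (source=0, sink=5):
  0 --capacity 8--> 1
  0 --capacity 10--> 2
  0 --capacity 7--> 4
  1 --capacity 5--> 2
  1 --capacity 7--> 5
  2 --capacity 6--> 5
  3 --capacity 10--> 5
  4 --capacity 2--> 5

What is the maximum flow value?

Computing max flow:
  Flow on (0->1): 7/8
  Flow on (0->2): 6/10
  Flow on (0->4): 2/7
  Flow on (1->5): 7/7
  Flow on (2->5): 6/6
  Flow on (4->5): 2/2
Maximum flow = 15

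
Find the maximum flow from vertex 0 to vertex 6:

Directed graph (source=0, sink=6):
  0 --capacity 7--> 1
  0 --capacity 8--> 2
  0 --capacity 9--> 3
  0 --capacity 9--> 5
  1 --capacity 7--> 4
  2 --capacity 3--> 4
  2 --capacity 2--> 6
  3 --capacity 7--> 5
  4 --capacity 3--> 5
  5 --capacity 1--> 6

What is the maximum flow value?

Computing max flow:
  Flow on (0->2): 3/8
  Flow on (2->4): 1/3
  Flow on (2->6): 2/2
  Flow on (4->5): 1/3
  Flow on (5->6): 1/1
Maximum flow = 3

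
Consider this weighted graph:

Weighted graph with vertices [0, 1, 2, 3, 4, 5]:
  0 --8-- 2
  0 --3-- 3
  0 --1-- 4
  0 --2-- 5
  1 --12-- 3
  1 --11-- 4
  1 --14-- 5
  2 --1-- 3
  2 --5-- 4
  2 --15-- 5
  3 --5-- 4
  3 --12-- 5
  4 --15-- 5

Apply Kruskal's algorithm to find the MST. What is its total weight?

Applying Kruskal's algorithm (sort edges by weight, add if no cycle):
  Add (0,4) w=1
  Add (2,3) w=1
  Add (0,5) w=2
  Add (0,3) w=3
  Skip (2,4) w=5 (creates cycle)
  Skip (3,4) w=5 (creates cycle)
  Skip (0,2) w=8 (creates cycle)
  Add (1,4) w=11
  Skip (1,3) w=12 (creates cycle)
  Skip (3,5) w=12 (creates cycle)
  Skip (1,5) w=14 (creates cycle)
  Skip (2,5) w=15 (creates cycle)
  Skip (4,5) w=15 (creates cycle)
MST weight = 18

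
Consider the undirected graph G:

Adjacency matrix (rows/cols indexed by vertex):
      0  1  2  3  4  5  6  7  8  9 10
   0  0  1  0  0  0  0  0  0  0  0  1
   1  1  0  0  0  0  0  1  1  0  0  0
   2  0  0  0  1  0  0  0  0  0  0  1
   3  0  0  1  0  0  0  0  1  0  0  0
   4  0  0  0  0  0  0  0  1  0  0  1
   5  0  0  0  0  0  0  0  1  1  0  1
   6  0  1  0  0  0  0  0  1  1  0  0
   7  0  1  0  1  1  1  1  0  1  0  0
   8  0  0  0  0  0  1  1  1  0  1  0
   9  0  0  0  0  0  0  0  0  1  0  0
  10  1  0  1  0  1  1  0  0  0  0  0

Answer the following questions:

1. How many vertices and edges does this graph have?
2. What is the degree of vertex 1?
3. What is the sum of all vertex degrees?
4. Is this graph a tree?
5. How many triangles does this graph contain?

Count: 11 vertices, 16 edges.
Vertex 1 has neighbors [0, 6, 7], degree = 3.
Handshaking lemma: 2 * 16 = 32.
A tree on 11 vertices has 10 edges. This graph has 16 edges (6 extra). Not a tree.
Number of triangles = 3.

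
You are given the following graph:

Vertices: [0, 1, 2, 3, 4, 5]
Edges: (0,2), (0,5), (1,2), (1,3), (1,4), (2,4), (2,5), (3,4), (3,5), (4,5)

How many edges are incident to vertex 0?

Vertex 0 has neighbors [2, 5], so deg(0) = 2.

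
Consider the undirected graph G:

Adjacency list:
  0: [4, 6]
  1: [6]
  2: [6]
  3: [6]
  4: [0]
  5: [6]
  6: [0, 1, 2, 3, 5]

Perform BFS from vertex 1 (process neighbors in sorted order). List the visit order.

BFS from vertex 1 (neighbors processed in ascending order):
Visit order: 1, 6, 0, 2, 3, 5, 4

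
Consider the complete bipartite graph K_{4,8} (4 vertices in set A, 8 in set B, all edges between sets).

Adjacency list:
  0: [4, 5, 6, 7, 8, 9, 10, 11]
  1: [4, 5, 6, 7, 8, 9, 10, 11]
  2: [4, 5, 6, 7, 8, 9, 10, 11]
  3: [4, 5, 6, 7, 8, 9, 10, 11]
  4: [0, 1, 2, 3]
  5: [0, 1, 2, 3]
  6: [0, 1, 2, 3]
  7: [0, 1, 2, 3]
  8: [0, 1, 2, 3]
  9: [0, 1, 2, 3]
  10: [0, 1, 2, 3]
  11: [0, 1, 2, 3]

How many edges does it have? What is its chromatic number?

K_{4,8} has 4 * 8 = 32 edges.
Bipartite graphs have chromatic number 2 (color each partition differently).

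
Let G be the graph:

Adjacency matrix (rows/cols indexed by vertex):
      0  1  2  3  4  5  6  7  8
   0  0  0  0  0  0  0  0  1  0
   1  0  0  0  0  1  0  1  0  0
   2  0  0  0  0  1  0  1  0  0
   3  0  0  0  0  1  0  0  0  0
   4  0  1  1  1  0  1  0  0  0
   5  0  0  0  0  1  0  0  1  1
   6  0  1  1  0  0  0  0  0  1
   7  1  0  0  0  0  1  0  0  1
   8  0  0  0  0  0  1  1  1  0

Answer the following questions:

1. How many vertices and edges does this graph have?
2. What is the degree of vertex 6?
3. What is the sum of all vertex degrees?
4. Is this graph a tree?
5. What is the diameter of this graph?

Count: 9 vertices, 11 edges.
Vertex 6 has neighbors [1, 2, 8], degree = 3.
Handshaking lemma: 2 * 11 = 22.
A tree on 9 vertices has 8 edges. This graph has 11 edges (3 extra). Not a tree.
Diameter (longest shortest path) = 4.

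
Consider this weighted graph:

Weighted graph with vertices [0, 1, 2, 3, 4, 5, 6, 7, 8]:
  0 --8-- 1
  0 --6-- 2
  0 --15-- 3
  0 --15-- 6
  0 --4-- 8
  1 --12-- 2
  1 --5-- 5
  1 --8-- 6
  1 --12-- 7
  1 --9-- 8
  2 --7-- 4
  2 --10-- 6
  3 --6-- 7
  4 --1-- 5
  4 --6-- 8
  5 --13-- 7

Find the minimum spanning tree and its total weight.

Applying Kruskal's algorithm (sort edges by weight, add if no cycle):
  Add (4,5) w=1
  Add (0,8) w=4
  Add (1,5) w=5
  Add (0,2) w=6
  Add (3,7) w=6
  Add (4,8) w=6
  Skip (2,4) w=7 (creates cycle)
  Skip (0,1) w=8 (creates cycle)
  Add (1,6) w=8
  Skip (1,8) w=9 (creates cycle)
  Skip (2,6) w=10 (creates cycle)
  Add (1,7) w=12
  Skip (1,2) w=12 (creates cycle)
  Skip (5,7) w=13 (creates cycle)
  Skip (0,3) w=15 (creates cycle)
  Skip (0,6) w=15 (creates cycle)
MST weight = 48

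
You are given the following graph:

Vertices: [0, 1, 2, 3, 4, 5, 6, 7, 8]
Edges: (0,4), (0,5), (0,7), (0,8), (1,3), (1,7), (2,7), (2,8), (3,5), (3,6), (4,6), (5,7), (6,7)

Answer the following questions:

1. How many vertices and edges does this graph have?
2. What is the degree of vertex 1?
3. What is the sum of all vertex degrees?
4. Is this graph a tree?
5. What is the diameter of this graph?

Count: 9 vertices, 13 edges.
Vertex 1 has neighbors [3, 7], degree = 2.
Handshaking lemma: 2 * 13 = 26.
A tree on 9 vertices has 8 edges. This graph has 13 edges (5 extra). Not a tree.
Diameter (longest shortest path) = 3.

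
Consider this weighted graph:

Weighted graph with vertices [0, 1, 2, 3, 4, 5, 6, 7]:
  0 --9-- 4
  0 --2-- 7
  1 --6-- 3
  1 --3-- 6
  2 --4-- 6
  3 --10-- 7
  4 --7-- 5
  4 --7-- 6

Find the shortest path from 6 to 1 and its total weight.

Using Dijkstra's algorithm from vertex 6:
Shortest path: 6 -> 1
Total weight: 3 = 3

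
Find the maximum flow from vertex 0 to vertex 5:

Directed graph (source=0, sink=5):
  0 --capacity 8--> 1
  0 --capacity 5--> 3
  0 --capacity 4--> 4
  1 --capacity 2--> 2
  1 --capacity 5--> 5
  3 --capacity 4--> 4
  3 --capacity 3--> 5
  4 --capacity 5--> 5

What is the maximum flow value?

Computing max flow:
  Flow on (0->1): 5/8
  Flow on (0->3): 4/5
  Flow on (0->4): 4/4
  Flow on (1->5): 5/5
  Flow on (3->4): 1/4
  Flow on (3->5): 3/3
  Flow on (4->5): 5/5
Maximum flow = 13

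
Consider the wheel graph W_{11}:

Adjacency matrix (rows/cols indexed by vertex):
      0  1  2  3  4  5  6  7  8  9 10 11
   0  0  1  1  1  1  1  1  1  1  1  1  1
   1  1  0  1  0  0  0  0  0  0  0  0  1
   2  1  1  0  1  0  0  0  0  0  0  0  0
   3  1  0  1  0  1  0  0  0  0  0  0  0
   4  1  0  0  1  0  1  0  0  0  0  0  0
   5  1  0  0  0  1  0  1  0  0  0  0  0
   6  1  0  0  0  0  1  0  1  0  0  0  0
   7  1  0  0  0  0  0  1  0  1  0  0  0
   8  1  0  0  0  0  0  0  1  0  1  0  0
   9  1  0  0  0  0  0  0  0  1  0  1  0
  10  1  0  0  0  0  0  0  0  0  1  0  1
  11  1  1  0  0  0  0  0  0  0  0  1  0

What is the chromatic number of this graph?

W_{11} = C_{11} plus a hub adjacent to every cycle vertex.
The outer cycle needs 3 colors (odd cycle); the hub is adjacent to all of them so needs a fresh color.
Chromatic number = 3 + 1 = 4.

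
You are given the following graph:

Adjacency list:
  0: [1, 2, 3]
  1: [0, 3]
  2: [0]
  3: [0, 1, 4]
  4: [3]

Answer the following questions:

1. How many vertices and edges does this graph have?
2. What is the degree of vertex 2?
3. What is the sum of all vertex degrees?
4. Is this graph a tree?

Count: 5 vertices, 5 edges.
Vertex 2 has neighbors [0], degree = 1.
Handshaking lemma: 2 * 5 = 10.
A tree on 5 vertices has 4 edges. This graph has 5 edges (1 extra). Not a tree.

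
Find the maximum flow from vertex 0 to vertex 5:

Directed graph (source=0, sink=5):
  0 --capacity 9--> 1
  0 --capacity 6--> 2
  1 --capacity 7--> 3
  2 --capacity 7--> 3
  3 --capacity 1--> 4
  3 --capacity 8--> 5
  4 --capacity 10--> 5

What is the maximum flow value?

Computing max flow:
  Flow on (0->1): 7/9
  Flow on (0->2): 2/6
  Flow on (1->3): 7/7
  Flow on (2->3): 2/7
  Flow on (3->4): 1/1
  Flow on (3->5): 8/8
  Flow on (4->5): 1/10
Maximum flow = 9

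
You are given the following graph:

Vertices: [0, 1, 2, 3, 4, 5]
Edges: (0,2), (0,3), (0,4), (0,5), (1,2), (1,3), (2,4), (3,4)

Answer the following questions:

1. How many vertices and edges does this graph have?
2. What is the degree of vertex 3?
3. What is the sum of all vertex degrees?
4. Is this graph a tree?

Count: 6 vertices, 8 edges.
Vertex 3 has neighbors [0, 1, 4], degree = 3.
Handshaking lemma: 2 * 8 = 16.
A tree on 6 vertices has 5 edges. This graph has 8 edges (3 extra). Not a tree.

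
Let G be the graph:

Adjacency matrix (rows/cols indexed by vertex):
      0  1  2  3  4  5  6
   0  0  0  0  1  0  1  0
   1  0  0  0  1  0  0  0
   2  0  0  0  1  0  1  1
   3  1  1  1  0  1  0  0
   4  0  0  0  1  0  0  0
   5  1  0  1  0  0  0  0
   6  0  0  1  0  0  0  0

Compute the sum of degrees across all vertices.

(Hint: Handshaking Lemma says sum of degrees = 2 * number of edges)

Count edges: 7 edges.
By Handshaking Lemma: sum of degrees = 2 * 7 = 14.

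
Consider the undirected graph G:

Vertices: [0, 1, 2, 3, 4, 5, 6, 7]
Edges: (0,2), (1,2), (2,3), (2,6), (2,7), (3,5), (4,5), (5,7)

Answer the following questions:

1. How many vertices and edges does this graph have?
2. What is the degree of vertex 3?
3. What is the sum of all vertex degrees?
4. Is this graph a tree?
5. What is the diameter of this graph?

Count: 8 vertices, 8 edges.
Vertex 3 has neighbors [2, 5], degree = 2.
Handshaking lemma: 2 * 8 = 16.
A tree on 8 vertices has 7 edges. This graph has 8 edges (1 extra). Not a tree.
Diameter (longest shortest path) = 4.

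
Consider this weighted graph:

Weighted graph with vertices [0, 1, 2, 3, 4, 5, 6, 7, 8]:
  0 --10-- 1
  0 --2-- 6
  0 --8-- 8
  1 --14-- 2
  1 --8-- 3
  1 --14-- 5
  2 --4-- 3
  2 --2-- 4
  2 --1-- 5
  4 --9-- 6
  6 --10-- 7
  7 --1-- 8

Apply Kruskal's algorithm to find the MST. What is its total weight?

Applying Kruskal's algorithm (sort edges by weight, add if no cycle):
  Add (2,5) w=1
  Add (7,8) w=1
  Add (0,6) w=2
  Add (2,4) w=2
  Add (2,3) w=4
  Add (0,8) w=8
  Add (1,3) w=8
  Add (4,6) w=9
  Skip (0,1) w=10 (creates cycle)
  Skip (6,7) w=10 (creates cycle)
  Skip (1,2) w=14 (creates cycle)
  Skip (1,5) w=14 (creates cycle)
MST weight = 35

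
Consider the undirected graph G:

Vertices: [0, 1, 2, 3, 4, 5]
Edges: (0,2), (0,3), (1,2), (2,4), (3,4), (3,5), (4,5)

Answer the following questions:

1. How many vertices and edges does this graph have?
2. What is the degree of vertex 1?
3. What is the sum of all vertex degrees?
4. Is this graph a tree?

Count: 6 vertices, 7 edges.
Vertex 1 has neighbors [2], degree = 1.
Handshaking lemma: 2 * 7 = 14.
A tree on 6 vertices has 5 edges. This graph has 7 edges (2 extra). Not a tree.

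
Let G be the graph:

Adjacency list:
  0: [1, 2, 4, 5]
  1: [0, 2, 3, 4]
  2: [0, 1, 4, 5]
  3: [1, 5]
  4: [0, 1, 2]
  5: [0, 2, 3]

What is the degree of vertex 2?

Vertex 2 has neighbors [0, 1, 4, 5], so deg(2) = 4.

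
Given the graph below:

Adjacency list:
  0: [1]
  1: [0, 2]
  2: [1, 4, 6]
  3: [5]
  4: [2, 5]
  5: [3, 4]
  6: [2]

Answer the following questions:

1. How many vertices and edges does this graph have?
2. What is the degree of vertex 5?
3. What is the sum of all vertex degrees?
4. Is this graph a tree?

Count: 7 vertices, 6 edges.
Vertex 5 has neighbors [3, 4], degree = 2.
Handshaking lemma: 2 * 6 = 12.
A graph is a tree iff it is connected and has exactly n-1 edges. This graph is connected (all 7 vertices in one component) and has 7-1 = 6 edges. It is a tree.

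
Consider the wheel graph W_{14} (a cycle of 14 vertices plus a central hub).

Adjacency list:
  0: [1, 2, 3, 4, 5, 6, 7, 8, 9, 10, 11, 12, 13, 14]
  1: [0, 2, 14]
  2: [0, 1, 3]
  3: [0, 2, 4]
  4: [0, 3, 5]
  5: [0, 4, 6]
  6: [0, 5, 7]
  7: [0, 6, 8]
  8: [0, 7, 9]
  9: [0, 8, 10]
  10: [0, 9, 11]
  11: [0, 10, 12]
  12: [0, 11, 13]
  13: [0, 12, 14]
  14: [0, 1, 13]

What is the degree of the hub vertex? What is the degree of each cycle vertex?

The hub connects to all 14 cycle vertices, so deg(hub) = 14.
Each cycle vertex connects to 2 neighbors on the cycle plus the hub, so deg(cycle vertex) = 3.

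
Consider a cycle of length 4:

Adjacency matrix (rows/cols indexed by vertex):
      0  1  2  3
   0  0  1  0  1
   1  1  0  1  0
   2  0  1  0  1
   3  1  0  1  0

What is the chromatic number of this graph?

This is an even cycle (C_4). Even cycles are bipartite.
Chromatic number = 2.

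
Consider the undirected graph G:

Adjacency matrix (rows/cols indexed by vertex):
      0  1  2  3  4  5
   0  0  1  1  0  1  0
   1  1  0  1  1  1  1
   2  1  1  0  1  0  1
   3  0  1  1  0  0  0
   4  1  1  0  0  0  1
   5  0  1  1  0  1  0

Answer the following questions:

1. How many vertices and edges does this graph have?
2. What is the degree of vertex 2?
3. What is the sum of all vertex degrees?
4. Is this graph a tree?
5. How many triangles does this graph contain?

Count: 6 vertices, 10 edges.
Vertex 2 has neighbors [0, 1, 3, 5], degree = 4.
Handshaking lemma: 2 * 10 = 20.
A tree on 6 vertices has 5 edges. This graph has 10 edges (5 extra). Not a tree.
Number of triangles = 5.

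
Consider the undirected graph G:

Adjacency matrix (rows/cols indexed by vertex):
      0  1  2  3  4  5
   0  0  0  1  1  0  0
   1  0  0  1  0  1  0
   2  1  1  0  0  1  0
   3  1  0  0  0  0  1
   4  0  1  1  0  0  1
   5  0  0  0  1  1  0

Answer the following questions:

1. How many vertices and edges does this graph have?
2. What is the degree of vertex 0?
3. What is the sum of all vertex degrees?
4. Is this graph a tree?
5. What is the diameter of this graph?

Count: 6 vertices, 7 edges.
Vertex 0 has neighbors [2, 3], degree = 2.
Handshaking lemma: 2 * 7 = 14.
A tree on 6 vertices has 5 edges. This graph has 7 edges (2 extra). Not a tree.
Diameter (longest shortest path) = 3.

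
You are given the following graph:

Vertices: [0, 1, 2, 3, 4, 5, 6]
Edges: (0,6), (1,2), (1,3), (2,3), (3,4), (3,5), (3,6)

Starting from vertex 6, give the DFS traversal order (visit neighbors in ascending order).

DFS from vertex 6 (neighbors processed in ascending order):
Visit order: 6, 0, 3, 1, 2, 4, 5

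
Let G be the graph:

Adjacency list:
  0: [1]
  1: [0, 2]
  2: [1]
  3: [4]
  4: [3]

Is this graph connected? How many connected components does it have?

Checking connectivity: the graph has 2 connected component(s).
Components: [[0, 1, 2], [3, 4]]. The graph is NOT connected.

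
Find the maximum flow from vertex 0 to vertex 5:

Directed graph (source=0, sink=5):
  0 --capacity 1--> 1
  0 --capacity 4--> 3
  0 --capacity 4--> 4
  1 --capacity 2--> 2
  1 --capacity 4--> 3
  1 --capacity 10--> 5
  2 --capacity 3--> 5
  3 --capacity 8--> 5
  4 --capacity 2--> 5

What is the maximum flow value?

Computing max flow:
  Flow on (0->1): 1/1
  Flow on (0->3): 4/4
  Flow on (0->4): 2/4
  Flow on (1->5): 1/10
  Flow on (3->5): 4/8
  Flow on (4->5): 2/2
Maximum flow = 7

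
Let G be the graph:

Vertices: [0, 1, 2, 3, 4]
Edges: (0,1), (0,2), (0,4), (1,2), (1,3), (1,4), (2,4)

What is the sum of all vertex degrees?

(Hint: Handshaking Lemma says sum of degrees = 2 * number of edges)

Count edges: 7 edges.
By Handshaking Lemma: sum of degrees = 2 * 7 = 14.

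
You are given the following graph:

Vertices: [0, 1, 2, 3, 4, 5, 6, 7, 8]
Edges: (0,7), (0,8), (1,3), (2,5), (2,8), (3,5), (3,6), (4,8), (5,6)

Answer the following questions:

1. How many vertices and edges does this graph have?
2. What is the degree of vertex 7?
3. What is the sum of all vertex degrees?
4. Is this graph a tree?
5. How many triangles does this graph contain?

Count: 9 vertices, 9 edges.
Vertex 7 has neighbors [0], degree = 1.
Handshaking lemma: 2 * 9 = 18.
A tree on 9 vertices has 8 edges. This graph has 9 edges (1 extra). Not a tree.
Number of triangles = 1.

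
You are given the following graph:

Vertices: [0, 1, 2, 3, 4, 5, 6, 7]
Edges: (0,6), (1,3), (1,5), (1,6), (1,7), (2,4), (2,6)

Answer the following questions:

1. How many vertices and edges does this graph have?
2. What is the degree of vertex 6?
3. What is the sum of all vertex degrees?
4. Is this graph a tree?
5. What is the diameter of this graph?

Count: 8 vertices, 7 edges.
Vertex 6 has neighbors [0, 1, 2], degree = 3.
Handshaking lemma: 2 * 7 = 14.
A graph is a tree iff it is connected and has exactly n-1 edges. This graph is connected (all 8 vertices in one component) and has 8-1 = 7 edges. It is a tree.
Diameter (longest shortest path) = 4.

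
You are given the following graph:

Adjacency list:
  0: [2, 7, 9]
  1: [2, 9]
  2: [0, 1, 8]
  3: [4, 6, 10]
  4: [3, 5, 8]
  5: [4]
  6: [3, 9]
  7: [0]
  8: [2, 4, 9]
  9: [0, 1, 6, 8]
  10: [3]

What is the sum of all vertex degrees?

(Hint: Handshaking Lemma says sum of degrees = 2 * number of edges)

Count edges: 13 edges.
By Handshaking Lemma: sum of degrees = 2 * 13 = 26.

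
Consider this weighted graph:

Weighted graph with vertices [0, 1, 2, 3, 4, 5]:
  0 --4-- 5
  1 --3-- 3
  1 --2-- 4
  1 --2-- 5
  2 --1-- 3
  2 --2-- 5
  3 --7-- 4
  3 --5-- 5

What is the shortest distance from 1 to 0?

Using Dijkstra's algorithm from vertex 1:
Shortest path: 1 -> 5 -> 0
Total weight: 2 + 4 = 6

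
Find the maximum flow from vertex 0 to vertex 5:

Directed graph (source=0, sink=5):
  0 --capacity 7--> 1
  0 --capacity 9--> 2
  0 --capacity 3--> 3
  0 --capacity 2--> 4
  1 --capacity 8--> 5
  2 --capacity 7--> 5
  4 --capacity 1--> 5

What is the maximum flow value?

Computing max flow:
  Flow on (0->1): 7/7
  Flow on (0->2): 7/9
  Flow on (0->4): 1/2
  Flow on (1->5): 7/8
  Flow on (2->5): 7/7
  Flow on (4->5): 1/1
Maximum flow = 15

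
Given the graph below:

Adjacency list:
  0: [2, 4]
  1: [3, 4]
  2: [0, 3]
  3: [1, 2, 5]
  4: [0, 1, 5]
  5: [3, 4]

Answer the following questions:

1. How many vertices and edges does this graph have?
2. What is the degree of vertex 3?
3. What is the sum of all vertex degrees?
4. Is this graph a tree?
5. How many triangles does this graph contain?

Count: 6 vertices, 7 edges.
Vertex 3 has neighbors [1, 2, 5], degree = 3.
Handshaking lemma: 2 * 7 = 14.
A tree on 6 vertices has 5 edges. This graph has 7 edges (2 extra). Not a tree.
Number of triangles = 0.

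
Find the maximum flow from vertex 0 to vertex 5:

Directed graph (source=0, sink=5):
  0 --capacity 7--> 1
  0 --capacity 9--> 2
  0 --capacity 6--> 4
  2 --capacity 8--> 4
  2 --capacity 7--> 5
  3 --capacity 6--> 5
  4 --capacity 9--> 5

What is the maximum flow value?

Computing max flow:
  Flow on (0->2): 9/9
  Flow on (0->4): 6/6
  Flow on (2->4): 2/8
  Flow on (2->5): 7/7
  Flow on (4->5): 8/9
Maximum flow = 15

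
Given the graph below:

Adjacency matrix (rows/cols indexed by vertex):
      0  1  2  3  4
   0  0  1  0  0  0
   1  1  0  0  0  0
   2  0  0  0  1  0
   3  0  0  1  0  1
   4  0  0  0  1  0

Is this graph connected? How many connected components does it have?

Checking connectivity: the graph has 2 connected component(s).
Components: [[0, 1], [2, 3, 4]]. The graph is NOT connected.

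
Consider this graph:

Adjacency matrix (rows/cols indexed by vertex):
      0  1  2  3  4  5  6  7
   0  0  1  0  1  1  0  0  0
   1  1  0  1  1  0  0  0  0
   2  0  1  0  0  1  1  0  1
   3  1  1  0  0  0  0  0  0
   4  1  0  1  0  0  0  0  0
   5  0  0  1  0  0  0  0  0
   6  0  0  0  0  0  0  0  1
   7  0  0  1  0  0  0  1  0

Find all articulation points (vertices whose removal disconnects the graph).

An articulation point is a vertex whose removal disconnects the graph.
Articulation points: [2, 7]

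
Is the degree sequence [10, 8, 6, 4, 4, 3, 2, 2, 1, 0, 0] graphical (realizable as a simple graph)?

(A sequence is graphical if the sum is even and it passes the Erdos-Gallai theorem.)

Sum of degrees = 40. Sum is even but fails Erdos-Gallai. The sequence is NOT graphical.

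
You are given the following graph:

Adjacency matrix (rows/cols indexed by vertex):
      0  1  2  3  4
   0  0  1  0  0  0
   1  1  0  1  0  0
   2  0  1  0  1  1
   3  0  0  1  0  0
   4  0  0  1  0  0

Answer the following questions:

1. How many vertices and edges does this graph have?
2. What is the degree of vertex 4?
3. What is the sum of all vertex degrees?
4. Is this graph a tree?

Count: 5 vertices, 4 edges.
Vertex 4 has neighbors [2], degree = 1.
Handshaking lemma: 2 * 4 = 8.
A graph is a tree iff it is connected and has exactly n-1 edges. This graph is connected (all 5 vertices in one component) and has 5-1 = 4 edges. It is a tree.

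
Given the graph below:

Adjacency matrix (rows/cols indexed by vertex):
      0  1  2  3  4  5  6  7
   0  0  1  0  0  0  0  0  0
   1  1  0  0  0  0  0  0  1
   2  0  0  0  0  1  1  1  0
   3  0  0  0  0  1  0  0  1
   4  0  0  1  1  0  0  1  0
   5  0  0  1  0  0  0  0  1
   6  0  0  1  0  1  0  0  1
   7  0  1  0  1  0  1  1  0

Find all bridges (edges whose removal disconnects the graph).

A bridge is an edge whose removal increases the number of connected components.
Bridges found: (0,1), (1,7)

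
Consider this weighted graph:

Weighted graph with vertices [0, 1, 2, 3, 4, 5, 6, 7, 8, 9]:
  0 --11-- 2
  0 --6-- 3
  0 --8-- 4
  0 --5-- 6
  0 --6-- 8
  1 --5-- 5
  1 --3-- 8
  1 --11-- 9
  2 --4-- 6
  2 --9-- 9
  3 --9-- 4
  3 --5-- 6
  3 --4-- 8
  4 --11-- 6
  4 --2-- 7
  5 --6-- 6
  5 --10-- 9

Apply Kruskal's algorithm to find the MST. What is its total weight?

Applying Kruskal's algorithm (sort edges by weight, add if no cycle):
  Add (4,7) w=2
  Add (1,8) w=3
  Add (2,6) w=4
  Add (3,8) w=4
  Add (0,6) w=5
  Add (1,5) w=5
  Add (3,6) w=5
  Skip (0,8) w=6 (creates cycle)
  Skip (0,3) w=6 (creates cycle)
  Skip (5,6) w=6 (creates cycle)
  Add (0,4) w=8
  Add (2,9) w=9
  Skip (3,4) w=9 (creates cycle)
  Skip (5,9) w=10 (creates cycle)
  Skip (0,2) w=11 (creates cycle)
  Skip (1,9) w=11 (creates cycle)
  Skip (4,6) w=11 (creates cycle)
MST weight = 45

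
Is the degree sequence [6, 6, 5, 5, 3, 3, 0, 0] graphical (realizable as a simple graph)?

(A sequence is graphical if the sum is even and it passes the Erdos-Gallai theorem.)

Sum of degrees = 28. Sum is even but fails Erdos-Gallai. The sequence is NOT graphical.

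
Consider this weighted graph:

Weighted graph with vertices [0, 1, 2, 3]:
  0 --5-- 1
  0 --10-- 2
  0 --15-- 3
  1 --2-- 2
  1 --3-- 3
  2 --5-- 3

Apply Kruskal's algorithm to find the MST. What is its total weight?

Applying Kruskal's algorithm (sort edges by weight, add if no cycle):
  Add (1,2) w=2
  Add (1,3) w=3
  Add (0,1) w=5
  Skip (2,3) w=5 (creates cycle)
  Skip (0,2) w=10 (creates cycle)
  Skip (0,3) w=15 (creates cycle)
MST weight = 10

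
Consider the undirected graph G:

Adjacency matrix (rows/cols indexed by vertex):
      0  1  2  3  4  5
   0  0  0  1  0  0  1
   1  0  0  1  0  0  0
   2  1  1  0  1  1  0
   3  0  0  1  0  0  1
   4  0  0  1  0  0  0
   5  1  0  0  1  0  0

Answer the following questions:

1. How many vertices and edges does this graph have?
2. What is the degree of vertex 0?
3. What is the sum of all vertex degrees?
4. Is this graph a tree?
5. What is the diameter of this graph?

Count: 6 vertices, 6 edges.
Vertex 0 has neighbors [2, 5], degree = 2.
Handshaking lemma: 2 * 6 = 12.
A tree on 6 vertices has 5 edges. This graph has 6 edges (1 extra). Not a tree.
Diameter (longest shortest path) = 3.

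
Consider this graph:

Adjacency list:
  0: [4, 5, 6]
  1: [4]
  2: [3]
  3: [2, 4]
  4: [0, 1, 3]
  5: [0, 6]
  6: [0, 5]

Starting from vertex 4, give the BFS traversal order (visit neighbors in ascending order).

BFS from vertex 4 (neighbors processed in ascending order):
Visit order: 4, 0, 1, 3, 5, 6, 2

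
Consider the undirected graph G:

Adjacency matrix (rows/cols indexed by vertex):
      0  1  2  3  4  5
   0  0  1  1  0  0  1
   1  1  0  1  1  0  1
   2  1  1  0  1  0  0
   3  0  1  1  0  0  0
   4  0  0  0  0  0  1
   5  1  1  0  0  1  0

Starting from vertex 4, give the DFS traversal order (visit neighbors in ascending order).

DFS from vertex 4 (neighbors processed in ascending order):
Visit order: 4, 5, 0, 1, 2, 3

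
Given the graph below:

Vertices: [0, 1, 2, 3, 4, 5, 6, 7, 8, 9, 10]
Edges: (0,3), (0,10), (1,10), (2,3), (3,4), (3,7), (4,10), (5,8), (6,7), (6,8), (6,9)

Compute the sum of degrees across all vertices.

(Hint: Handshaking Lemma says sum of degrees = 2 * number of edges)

Count edges: 11 edges.
By Handshaking Lemma: sum of degrees = 2 * 11 = 22.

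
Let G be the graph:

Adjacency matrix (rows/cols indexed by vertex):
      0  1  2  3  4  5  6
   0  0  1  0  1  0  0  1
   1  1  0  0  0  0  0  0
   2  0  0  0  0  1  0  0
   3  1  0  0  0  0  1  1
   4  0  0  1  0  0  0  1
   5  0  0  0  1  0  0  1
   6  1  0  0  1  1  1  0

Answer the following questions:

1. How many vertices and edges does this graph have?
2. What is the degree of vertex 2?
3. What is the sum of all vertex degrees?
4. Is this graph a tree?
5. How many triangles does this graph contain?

Count: 7 vertices, 8 edges.
Vertex 2 has neighbors [4], degree = 1.
Handshaking lemma: 2 * 8 = 16.
A tree on 7 vertices has 6 edges. This graph has 8 edges (2 extra). Not a tree.
Number of triangles = 2.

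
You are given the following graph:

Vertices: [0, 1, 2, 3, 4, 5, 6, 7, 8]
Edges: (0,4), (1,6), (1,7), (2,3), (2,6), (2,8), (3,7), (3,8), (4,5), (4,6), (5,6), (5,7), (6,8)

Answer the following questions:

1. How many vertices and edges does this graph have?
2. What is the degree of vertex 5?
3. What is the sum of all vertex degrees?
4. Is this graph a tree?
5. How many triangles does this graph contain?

Count: 9 vertices, 13 edges.
Vertex 5 has neighbors [4, 6, 7], degree = 3.
Handshaking lemma: 2 * 13 = 26.
A tree on 9 vertices has 8 edges. This graph has 13 edges (5 extra). Not a tree.
Number of triangles = 3.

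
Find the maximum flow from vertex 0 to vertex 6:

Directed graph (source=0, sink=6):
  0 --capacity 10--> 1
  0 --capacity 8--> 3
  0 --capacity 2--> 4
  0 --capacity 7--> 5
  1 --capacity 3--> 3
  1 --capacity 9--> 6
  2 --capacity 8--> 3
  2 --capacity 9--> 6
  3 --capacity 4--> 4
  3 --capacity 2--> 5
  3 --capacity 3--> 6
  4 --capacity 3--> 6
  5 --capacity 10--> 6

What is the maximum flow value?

Computing max flow:
  Flow on (0->1): 9/10
  Flow on (0->3): 6/8
  Flow on (0->4): 2/2
  Flow on (0->5): 7/7
  Flow on (1->6): 9/9
  Flow on (3->4): 1/4
  Flow on (3->5): 2/2
  Flow on (3->6): 3/3
  Flow on (4->6): 3/3
  Flow on (5->6): 9/10
Maximum flow = 24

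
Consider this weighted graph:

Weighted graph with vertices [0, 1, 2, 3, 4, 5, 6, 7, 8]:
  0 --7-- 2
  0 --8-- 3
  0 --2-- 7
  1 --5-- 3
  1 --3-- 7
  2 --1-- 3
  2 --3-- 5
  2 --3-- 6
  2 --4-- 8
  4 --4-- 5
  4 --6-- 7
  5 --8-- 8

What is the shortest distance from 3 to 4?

Using Dijkstra's algorithm from vertex 3:
Shortest path: 3 -> 2 -> 5 -> 4
Total weight: 1 + 3 + 4 = 8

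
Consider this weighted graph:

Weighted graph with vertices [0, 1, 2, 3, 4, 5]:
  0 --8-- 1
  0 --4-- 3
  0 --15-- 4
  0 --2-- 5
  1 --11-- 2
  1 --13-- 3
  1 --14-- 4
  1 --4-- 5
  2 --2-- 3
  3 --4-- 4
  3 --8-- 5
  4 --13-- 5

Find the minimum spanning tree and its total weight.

Applying Kruskal's algorithm (sort edges by weight, add if no cycle):
  Add (0,5) w=2
  Add (2,3) w=2
  Add (0,3) w=4
  Add (1,5) w=4
  Add (3,4) w=4
  Skip (0,1) w=8 (creates cycle)
  Skip (3,5) w=8 (creates cycle)
  Skip (1,2) w=11 (creates cycle)
  Skip (1,3) w=13 (creates cycle)
  Skip (4,5) w=13 (creates cycle)
  Skip (1,4) w=14 (creates cycle)
  Skip (0,4) w=15 (creates cycle)
MST weight = 16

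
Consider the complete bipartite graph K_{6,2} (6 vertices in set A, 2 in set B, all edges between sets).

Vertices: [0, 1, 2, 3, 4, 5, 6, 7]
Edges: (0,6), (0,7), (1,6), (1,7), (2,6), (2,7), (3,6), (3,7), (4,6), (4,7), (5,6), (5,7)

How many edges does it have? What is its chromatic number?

K_{6,2} has 6 * 2 = 12 edges.
Bipartite graphs have chromatic number 2 (color each partition differently).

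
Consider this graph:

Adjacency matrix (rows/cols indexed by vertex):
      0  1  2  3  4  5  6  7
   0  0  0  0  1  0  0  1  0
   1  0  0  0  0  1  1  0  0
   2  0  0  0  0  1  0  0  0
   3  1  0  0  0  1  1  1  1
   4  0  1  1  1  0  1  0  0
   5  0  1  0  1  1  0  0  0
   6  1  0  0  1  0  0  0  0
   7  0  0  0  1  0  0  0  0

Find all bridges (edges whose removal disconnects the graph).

A bridge is an edge whose removal increases the number of connected components.
Bridges found: (2,4), (3,7)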